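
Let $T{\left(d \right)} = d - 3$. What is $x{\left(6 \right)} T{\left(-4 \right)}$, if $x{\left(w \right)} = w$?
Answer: $-42$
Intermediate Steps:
$T{\left(d \right)} = -3 + d$
$x{\left(6 \right)} T{\left(-4 \right)} = 6 \left(-3 - 4\right) = 6 \left(-7\right) = -42$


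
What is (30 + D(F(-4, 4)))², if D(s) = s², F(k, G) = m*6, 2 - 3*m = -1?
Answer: 4356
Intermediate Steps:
m = 1 (m = ⅔ - ⅓*(-1) = ⅔ + ⅓ = 1)
F(k, G) = 6 (F(k, G) = 1*6 = 6)
(30 + D(F(-4, 4)))² = (30 + 6²)² = (30 + 36)² = 66² = 4356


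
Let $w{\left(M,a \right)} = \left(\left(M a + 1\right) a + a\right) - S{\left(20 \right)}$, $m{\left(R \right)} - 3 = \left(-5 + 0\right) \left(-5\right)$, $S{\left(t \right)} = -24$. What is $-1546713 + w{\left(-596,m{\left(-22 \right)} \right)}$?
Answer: $-2013897$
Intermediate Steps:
$m{\left(R \right)} = 28$ ($m{\left(R \right)} = 3 + \left(-5 + 0\right) \left(-5\right) = 3 - -25 = 3 + 25 = 28$)
$w{\left(M,a \right)} = 24 + a + a \left(1 + M a\right)$ ($w{\left(M,a \right)} = \left(\left(M a + 1\right) a + a\right) - -24 = \left(\left(1 + M a\right) a + a\right) + 24 = \left(a \left(1 + M a\right) + a\right) + 24 = \left(a + a \left(1 + M a\right)\right) + 24 = 24 + a + a \left(1 + M a\right)$)
$-1546713 + w{\left(-596,m{\left(-22 \right)} \right)} = -1546713 + \left(24 + 2 \cdot 28 - 596 \cdot 28^{2}\right) = -1546713 + \left(24 + 56 - 467264\right) = -1546713 - 467184 = -2013897$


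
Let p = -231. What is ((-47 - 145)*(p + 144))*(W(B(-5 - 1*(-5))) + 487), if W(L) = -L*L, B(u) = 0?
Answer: 8134848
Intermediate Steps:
W(L) = -L²
((-47 - 145)*(p + 144))*(W(B(-5 - 1*(-5))) + 487) = ((-47 - 145)*(-231 + 144))*(-1*0² + 487) = (-192*(-87))*(-1*0 + 487) = 16704*(0 + 487) = 16704*487 = 8134848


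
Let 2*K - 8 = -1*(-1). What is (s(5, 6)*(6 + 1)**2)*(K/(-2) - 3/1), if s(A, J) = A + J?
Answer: -11319/4 ≈ -2829.8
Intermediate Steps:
K = 9/2 (K = 4 + (-1*(-1))/2 = 4 + (1/2)*1 = 4 + 1/2 = 9/2 ≈ 4.5000)
(s(5, 6)*(6 + 1)**2)*(K/(-2) - 3/1) = ((5 + 6)*(6 + 1)**2)*((9/2)/(-2) - 3/1) = (11*7**2)*((9/2)*(-1/2) - 3*1) = (11*49)*(-9/4 - 3) = 539*(-21/4) = -11319/4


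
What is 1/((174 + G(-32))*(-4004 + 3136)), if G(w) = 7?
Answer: -1/157108 ≈ -6.3651e-6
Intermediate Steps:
1/((174 + G(-32))*(-4004 + 3136)) = 1/((174 + 7)*(-4004 + 3136)) = 1/(181*(-868)) = (1/181)*(-1/868) = -1/157108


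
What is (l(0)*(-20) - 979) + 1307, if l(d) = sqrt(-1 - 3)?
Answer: 328 - 40*I ≈ 328.0 - 40.0*I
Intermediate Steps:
l(d) = 2*I (l(d) = sqrt(-4) = 2*I)
(l(0)*(-20) - 979) + 1307 = ((2*I)*(-20) - 979) + 1307 = (-40*I - 979) + 1307 = (-979 - 40*I) + 1307 = 328 - 40*I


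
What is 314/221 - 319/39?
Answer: -4481/663 ≈ -6.7587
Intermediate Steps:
314/221 - 319/39 = -4481/663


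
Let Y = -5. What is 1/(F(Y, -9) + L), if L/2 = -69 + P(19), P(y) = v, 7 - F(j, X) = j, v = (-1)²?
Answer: -1/124 ≈ -0.0080645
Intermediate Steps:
v = 1
F(j, X) = 7 - j
P(y) = 1
L = -136 (L = 2*(-69 + 1) = 2*(-68) = -136)
1/(F(Y, -9) + L) = 1/((7 - 1*(-5)) - 136) = 1/((7 + 5) - 136) = 1/(12 - 136) = 1/(-124) = -1/124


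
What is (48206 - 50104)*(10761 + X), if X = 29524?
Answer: -76460930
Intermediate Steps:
(48206 - 50104)*(10761 + X) = (48206 - 50104)*(10761 + 29524) = -1898*40285 = -76460930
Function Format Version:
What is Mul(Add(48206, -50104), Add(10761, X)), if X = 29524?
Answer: -76460930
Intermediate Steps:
Mul(Add(48206, -50104), Add(10761, X)) = Mul(Add(48206, -50104), Add(10761, 29524)) = Mul(-1898, 40285) = -76460930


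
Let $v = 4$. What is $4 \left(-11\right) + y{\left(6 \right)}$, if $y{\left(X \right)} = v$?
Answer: $-40$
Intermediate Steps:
$y{\left(X \right)} = 4$
$4 \left(-11\right) + y{\left(6 \right)} = 4 \left(-11\right) + 4 = -44 + 4 = -40$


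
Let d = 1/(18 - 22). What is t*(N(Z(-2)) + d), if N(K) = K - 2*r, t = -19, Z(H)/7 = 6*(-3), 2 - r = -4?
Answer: 10507/4 ≈ 2626.8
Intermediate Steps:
r = 6 (r = 2 - 1*(-4) = 2 + 4 = 6)
d = -¼ (d = 1/(-4) = -¼ ≈ -0.25000)
Z(H) = -126 (Z(H) = 7*(6*(-3)) = 7*(-18) = -126)
N(K) = -12 + K (N(K) = K - 2*6 = K - 12 = -12 + K)
t*(N(Z(-2)) + d) = -19*((-12 - 126) - ¼) = -19*(-138 - ¼) = -19*(-553/4) = 10507/4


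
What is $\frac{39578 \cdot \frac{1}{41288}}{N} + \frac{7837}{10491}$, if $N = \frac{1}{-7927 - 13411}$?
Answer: $- \frac{170374752109}{8329854} \approx -20454.0$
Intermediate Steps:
$N = - \frac{1}{21338}$ ($N = \frac{1}{-21338} = - \frac{1}{21338} \approx -4.6865 \cdot 10^{-5}$)
$\frac{39578 \cdot \frac{1}{41288}}{N} + \frac{7837}{10491} = \frac{39578 \cdot \frac{1}{41288}}{- \frac{1}{21338}} + \frac{7837}{10491} = 39578 \cdot \frac{1}{41288} \left(-21338\right) + 7837 \cdot \frac{1}{10491} = \frac{19789}{20644} \left(-21338\right) + \frac{7837}{10491} = - \frac{211128841}{10322} + \frac{7837}{10491} = - \frac{170374752109}{8329854}$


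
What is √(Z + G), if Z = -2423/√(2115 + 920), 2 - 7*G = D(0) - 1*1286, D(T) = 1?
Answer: √(82983926025 - 360336445*√3035)/21245 ≈ 11.827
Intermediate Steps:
G = 1287/7 (G = 2/7 - (1 - 1*1286)/7 = 2/7 - (1 - 1286)/7 = 2/7 - ⅐*(-1285) = 2/7 + 1285/7 = 1287/7 ≈ 183.86)
Z = -2423*√3035/3035 ≈ -43.982
√(Z + G) = √(-2423*√3035/3035 + 1287/7) = √(1287/7 - 2423*√3035/3035)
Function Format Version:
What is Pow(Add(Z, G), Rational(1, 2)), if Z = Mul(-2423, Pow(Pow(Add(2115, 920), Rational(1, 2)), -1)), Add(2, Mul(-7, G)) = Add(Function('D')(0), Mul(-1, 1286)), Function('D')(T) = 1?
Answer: Mul(Rational(1, 21245), Pow(Add(82983926025, Mul(-360336445, Pow(3035, Rational(1, 2)))), Rational(1, 2))) ≈ 11.827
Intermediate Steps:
G = Rational(1287, 7) (G = Add(Rational(2, 7), Mul(Rational(-1, 7), Add(1, Mul(-1, 1286)))) = Add(Rational(2, 7), Mul(Rational(-1, 7), Add(1, -1286))) = Add(Rational(2, 7), Mul(Rational(-1, 7), -1285)) = Add(Rational(2, 7), Rational(1285, 7)) = Rational(1287, 7) ≈ 183.86)
Z = Mul(Rational(-2423, 3035), Pow(3035, Rational(1, 2))) (Z = Mul(-2423, Pow(Pow(3035, Rational(1, 2)), -1)) = Mul(-2423, Mul(Rational(1, 3035), Pow(3035, Rational(1, 2)))) = Mul(Rational(-2423, 3035), Pow(3035, Rational(1, 2))) ≈ -43.982)
Pow(Add(Z, G), Rational(1, 2)) = Pow(Add(Mul(Rational(-2423, 3035), Pow(3035, Rational(1, 2))), Rational(1287, 7)), Rational(1, 2)) = Pow(Add(Rational(1287, 7), Mul(Rational(-2423, 3035), Pow(3035, Rational(1, 2)))), Rational(1, 2))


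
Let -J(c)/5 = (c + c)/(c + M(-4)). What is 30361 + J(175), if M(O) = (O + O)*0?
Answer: 30351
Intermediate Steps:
M(O) = 0 (M(O) = (2*O)*0 = 0)
J(c) = -10 (J(c) = -5*(c + c)/(c + 0) = -5*2*c/c = -5*2 = -10)
30361 + J(175) = 30361 - 10 = 30351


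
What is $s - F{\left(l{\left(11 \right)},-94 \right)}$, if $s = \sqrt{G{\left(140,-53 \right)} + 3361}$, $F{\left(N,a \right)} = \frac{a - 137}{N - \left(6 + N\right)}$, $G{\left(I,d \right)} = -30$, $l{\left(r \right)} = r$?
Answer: $- \frac{77}{2} + \sqrt{3331} \approx 19.215$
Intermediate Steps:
$F{\left(N,a \right)} = \frac{137}{6} - \frac{a}{6}$ ($F{\left(N,a \right)} = \frac{-137 + a}{-6} = \left(-137 + a\right) \left(- \frac{1}{6}\right) = \frac{137}{6} - \frac{a}{6}$)
$s = \sqrt{3331}$ ($s = \sqrt{-30 + 3361} = \sqrt{3331} \approx 57.715$)
$s - F{\left(l{\left(11 \right)},-94 \right)} = \sqrt{3331} - \left(\frac{137}{6} - - \frac{47}{3}\right) = \sqrt{3331} - \left(\frac{137}{6} + \frac{47}{3}\right) = \sqrt{3331} - \frac{77}{2} = - \frac{77}{2} + \sqrt{3331}$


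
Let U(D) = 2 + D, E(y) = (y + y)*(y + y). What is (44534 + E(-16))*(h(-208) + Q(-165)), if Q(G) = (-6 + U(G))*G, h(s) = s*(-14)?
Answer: 1403049726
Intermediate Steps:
h(s) = -14*s
E(y) = 4*y² (E(y) = (2*y)*(2*y) = 4*y²)
Q(G) = G*(-4 + G) (Q(G) = (-6 + (2 + G))*G = (-4 + G)*G = G*(-4 + G))
(44534 + E(-16))*(h(-208) + Q(-165)) = (44534 + 4*(-16)²)*(-14*(-208) - 165*(-4 - 165)) = (44534 + 4*256)*(2912 - 165*(-169)) = (44534 + 1024)*(2912 + 27885) = 45558*30797 = 1403049726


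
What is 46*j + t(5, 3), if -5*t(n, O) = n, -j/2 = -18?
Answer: 1655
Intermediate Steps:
j = 36 (j = -2*(-18) = 36)
t(n, O) = -n/5
46*j + t(5, 3) = 46*36 - ⅕*5 = 1656 - 1 = 1655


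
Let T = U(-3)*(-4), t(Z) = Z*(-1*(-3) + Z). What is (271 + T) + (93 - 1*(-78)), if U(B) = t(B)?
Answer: 442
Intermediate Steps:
t(Z) = Z*(3 + Z)
U(B) = B*(3 + B)
T = 0 (T = -3*(3 - 3)*(-4) = -3*0*(-4) = 0*(-4) = 0)
(271 + T) + (93 - 1*(-78)) = (271 + 0) + (93 - 1*(-78)) = 271 + (93 + 78) = 271 + 171 = 442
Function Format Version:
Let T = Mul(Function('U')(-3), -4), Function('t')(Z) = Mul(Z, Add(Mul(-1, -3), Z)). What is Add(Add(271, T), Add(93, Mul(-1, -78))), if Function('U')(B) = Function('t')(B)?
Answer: 442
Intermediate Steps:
Function('t')(Z) = Mul(Z, Add(3, Z))
Function('U')(B) = Mul(B, Add(3, B))
T = 0 (T = Mul(Mul(-3, Add(3, -3)), -4) = Mul(Mul(-3, 0), -4) = Mul(0, -4) = 0)
Add(Add(271, T), Add(93, Mul(-1, -78))) = Add(Add(271, 0), Add(93, Mul(-1, -78))) = Add(271, Add(93, 78)) = Add(271, 171) = 442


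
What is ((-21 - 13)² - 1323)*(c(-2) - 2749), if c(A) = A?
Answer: 459417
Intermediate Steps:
((-21 - 13)² - 1323)*(c(-2) - 2749) = ((-21 - 13)² - 1323)*(-2 - 2749) = ((-34)² - 1323)*(-2751) = (1156 - 1323)*(-2751) = -167*(-2751) = 459417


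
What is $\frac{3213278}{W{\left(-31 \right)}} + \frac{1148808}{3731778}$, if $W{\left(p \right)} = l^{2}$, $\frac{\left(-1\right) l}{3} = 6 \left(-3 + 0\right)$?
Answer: $\frac{111061019189}{100758006} \approx 1102.3$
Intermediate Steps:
$l = 54$ ($l = - 3 \cdot 6 \left(-3 + 0\right) = - 3 \cdot 6 \left(-3\right) = \left(-3\right) \left(-18\right) = 54$)
$W{\left(p \right)} = 2916$ ($W{\left(p \right)} = 54^{2} = 2916$)
$\frac{3213278}{W{\left(-31 \right)}} + \frac{1148808}{3731778} = \frac{3213278}{2916} + \frac{1148808}{3731778} = 3213278 \cdot \frac{1}{2916} + 1148808 \cdot \frac{1}{3731778} = \frac{1606639}{1458} + \frac{191468}{621963} = \frac{111061019189}{100758006}$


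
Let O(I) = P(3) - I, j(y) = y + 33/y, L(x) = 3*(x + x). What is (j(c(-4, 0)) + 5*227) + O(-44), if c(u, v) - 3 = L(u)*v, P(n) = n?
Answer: 1196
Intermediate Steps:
L(x) = 6*x (L(x) = 3*(2*x) = 6*x)
c(u, v) = 3 + 6*u*v (c(u, v) = 3 + (6*u)*v = 3 + 6*u*v)
O(I) = 3 - I
(j(c(-4, 0)) + 5*227) + O(-44) = (((3 + 6*(-4)*0) + 33/(3 + 6*(-4)*0)) + 5*227) + (3 - 1*(-44)) = (((3 + 0) + 33/(3 + 0)) + 1135) + (3 + 44) = ((3 + 33/3) + 1135) + 47 = ((3 + 33*(⅓)) + 1135) + 47 = ((3 + 11) + 1135) + 47 = (14 + 1135) + 47 = 1149 + 47 = 1196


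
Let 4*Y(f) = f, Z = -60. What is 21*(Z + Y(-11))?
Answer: -5271/4 ≈ -1317.8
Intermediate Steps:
Y(f) = f/4
21*(Z + Y(-11)) = 21*(-60 + (¼)*(-11)) = 21*(-60 - 11/4) = 21*(-251/4) = -5271/4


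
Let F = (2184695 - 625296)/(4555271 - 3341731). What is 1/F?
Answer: 1213540/1559399 ≈ 0.77821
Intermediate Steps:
F = 1559399/1213540 ≈ 1.2850
1/F = 1/(1559399/1213540) = 1213540/1559399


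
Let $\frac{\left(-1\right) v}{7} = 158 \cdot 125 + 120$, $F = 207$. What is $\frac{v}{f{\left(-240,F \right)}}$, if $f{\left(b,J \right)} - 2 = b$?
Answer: $\frac{9935}{17} \approx 584.41$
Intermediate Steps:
$f{\left(b,J \right)} = 2 + b$
$v = -139090$ ($v = - 7 \left(158 \cdot 125 + 120\right) = - 7 \left(19750 + 120\right) = \left(-7\right) 19870 = -139090$)
$\frac{v}{f{\left(-240,F \right)}} = - \frac{139090}{2 - 240} = - \frac{139090}{-238} = \left(-139090\right) \left(- \frac{1}{238}\right) = \frac{9935}{17}$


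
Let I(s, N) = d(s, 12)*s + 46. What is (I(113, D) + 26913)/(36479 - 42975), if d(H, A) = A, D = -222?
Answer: -4045/928 ≈ -4.3588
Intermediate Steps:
I(s, N) = 46 + 12*s (I(s, N) = 12*s + 46 = 46 + 12*s)
(I(113, D) + 26913)/(36479 - 42975) = ((46 + 12*113) + 26913)/(36479 - 42975) = ((46 + 1356) + 26913)/(-6496) = (1402 + 26913)*(-1/6496) = 28315*(-1/6496) = -4045/928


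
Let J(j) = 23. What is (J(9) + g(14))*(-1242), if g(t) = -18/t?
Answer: -188784/7 ≈ -26969.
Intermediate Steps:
(J(9) + g(14))*(-1242) = (23 - 18/14)*(-1242) = (23 - 18*1/14)*(-1242) = (23 - 9/7)*(-1242) = (152/7)*(-1242) = -188784/7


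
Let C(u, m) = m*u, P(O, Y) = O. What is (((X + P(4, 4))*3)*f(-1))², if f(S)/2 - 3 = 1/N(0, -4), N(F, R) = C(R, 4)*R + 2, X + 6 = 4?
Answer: 158404/121 ≈ 1309.1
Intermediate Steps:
X = -2 (X = -6 + 4 = -2)
N(F, R) = 2 + 4*R² (N(F, R) = (4*R)*R + 2 = 4*R² + 2 = 2 + 4*R²)
f(S) = 199/33 (f(S) = 6 + 2*(1/(2 + 4*(-4)²)) = 6 + 2*(1/(2 + 4*16)) = 6 + 2*(1/(2 + 64)) = 6 + 2*(1/66) = 6 + 1/33 = 199/33)
(((X + P(4, 4))*3)*f(-1))² = (((-2 + 4)*3)*(199/33))² = ((2*3)*(199/33))² = (6*(199/33))² = (398/11)² = 158404/121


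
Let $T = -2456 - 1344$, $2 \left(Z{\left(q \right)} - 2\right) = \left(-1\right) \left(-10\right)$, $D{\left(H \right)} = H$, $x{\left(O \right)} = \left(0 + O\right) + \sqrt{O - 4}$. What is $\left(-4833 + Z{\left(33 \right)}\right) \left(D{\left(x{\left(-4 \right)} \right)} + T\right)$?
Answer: $18358104 - 9652 i \sqrt{2} \approx 1.8358 \cdot 10^{7} - 13650.0 i$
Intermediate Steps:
$x{\left(O \right)} = O + \sqrt{-4 + O}$
$Z{\left(q \right)} = 7$ ($Z{\left(q \right)} = 2 + \frac{\left(-1\right) \left(-10\right)}{2} = 2 + \frac{1}{2} \cdot 10 = 2 + 5 = 7$)
$T = -3800$ ($T = -2456 - 1344 = -3800$)
$\left(-4833 + Z{\left(33 \right)}\right) \left(D{\left(x{\left(-4 \right)} \right)} + T\right) = \left(-4833 + 7\right) \left(\left(-4 + \sqrt{-4 - 4}\right) - 3800\right) = - 4826 \left(\left(-4 + \sqrt{-8}\right) - 3800\right) = - 4826 \left(\left(-4 + 2 i \sqrt{2}\right) - 3800\right) = - 4826 \left(-3804 + 2 i \sqrt{2}\right) = 18358104 - 9652 i \sqrt{2}$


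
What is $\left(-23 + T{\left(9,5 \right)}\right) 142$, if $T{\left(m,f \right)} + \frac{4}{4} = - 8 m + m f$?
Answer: $-7242$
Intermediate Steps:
$T{\left(m,f \right)} = -1 - 8 m + f m$ ($T{\left(m,f \right)} = -1 + \left(- 8 m + m f\right) = -1 + \left(- 8 m + f m\right) = -1 - 8 m + f m$)
$\left(-23 + T{\left(9,5 \right)}\right) 142 = \left(-23 - 28\right) 142 = \left(-51\right) 142 = -7242$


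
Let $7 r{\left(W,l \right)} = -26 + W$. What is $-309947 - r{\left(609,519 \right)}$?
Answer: $- \frac{2170212}{7} \approx -3.1003 \cdot 10^{5}$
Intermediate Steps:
$r{\left(W,l \right)} = - \frac{26}{7} + \frac{W}{7}$ ($r{\left(W,l \right)} = \frac{-26 + W}{7} = - \frac{26}{7} + \frac{W}{7}$)
$-309947 - r{\left(609,519 \right)} = -309947 - \left(- \frac{26}{7} + \frac{1}{7} \cdot 609\right) = -309947 - \left(- \frac{26}{7} + 87\right) = -309947 - \frac{583}{7} = - \frac{2170212}{7}$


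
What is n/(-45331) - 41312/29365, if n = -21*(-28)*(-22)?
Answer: -135713512/121013165 ≈ -1.1215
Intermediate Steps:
n = -12936 (n = 588*(-22) = -12936)
n/(-45331) - 41312/29365 = -12936/(-45331) - 41312/29365 = -12936*(-1/45331) - 41312*1/29365 = 1176/4121 - 41312/29365 = -135713512/121013165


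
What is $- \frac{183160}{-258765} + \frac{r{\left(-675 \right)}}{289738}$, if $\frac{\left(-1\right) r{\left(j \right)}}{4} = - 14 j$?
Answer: $\frac{4328709508}{7497405357} \approx 0.57736$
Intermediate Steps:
$r{\left(j \right)} = 56 j$ ($r{\left(j \right)} = - 4 \left(- 14 j\right) = 56 j$)
$- \frac{183160}{-258765} + \frac{r{\left(-675 \right)}}{289738} = - \frac{183160}{-258765} + \frac{56 \left(-675\right)}{289738} = \left(-183160\right) \left(- \frac{1}{258765}\right) - \frac{18900}{144869} = \frac{36632}{51753} - \frac{18900}{144869} = \frac{4328709508}{7497405357}$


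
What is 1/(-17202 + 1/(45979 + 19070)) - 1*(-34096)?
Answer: 38152499831063/1118972897 ≈ 34096.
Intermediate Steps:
1/(-17202 + 1/(45979 + 19070)) - 1*(-34096) = 1/(-17202 + 1/65049) + 34096 = 1/(-1118972897/65049) + 34096 = -65049/1118972897 + 34096 = 38152499831063/1118972897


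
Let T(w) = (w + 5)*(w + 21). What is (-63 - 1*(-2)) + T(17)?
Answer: 775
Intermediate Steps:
T(w) = (5 + w)*(21 + w)
(-63 - 1*(-2)) + T(17) = (-63 - 1*(-2)) + (105 + 17² + 26*17) = (-63 + 2) + (105 + 289 + 442) = -61 + 836 = 775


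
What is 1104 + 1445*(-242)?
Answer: -348586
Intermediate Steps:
1104 + 1445*(-242) = 1104 - 349690 = -348586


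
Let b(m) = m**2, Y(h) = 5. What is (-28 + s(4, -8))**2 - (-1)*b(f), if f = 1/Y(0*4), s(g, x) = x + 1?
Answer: 30626/25 ≈ 1225.0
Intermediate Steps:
s(g, x) = 1 + x
f = 1/5 ≈ 0.20000
(-28 + s(4, -8))**2 - (-1)*b(f) = (-28 + (1 - 8))**2 - (-1)*(1/5)**2 = (-28 - 7)**2 - (-1)/25 = (-35)**2 - 1*(-1/25) = 1225 + 1/25 = 30626/25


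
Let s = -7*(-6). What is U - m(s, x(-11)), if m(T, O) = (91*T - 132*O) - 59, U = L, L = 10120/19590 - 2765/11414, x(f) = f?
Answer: -116601401257/22360026 ≈ -5214.7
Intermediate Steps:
s = 42
L = 6134333/22360026 (L = 10120*(1/19590) - 2765*1/11414 = 1012/1959 - 2765/11414 = 6134333/22360026 ≈ 0.27434)
U = 6134333/22360026 ≈ 0.27434
m(T, O) = -59 - 132*O + 91*T (m(T, O) = (-132*O + 91*T) - 59 = -59 - 132*O + 91*T)
U - m(s, x(-11)) = 6134333/22360026 - (-59 - 132*(-11) + 91*42) = 6134333/22360026 - (-59 + 1452 + 3822) = 6134333/22360026 - 1*5215 = 6134333/22360026 - 5215 = -116601401257/22360026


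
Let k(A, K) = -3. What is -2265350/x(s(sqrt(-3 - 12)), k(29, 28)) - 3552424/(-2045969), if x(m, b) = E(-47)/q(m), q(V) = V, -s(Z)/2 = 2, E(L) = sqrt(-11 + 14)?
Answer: 3552424/2045969 + 9061400*sqrt(3)/3 ≈ 5.2316e+6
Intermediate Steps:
E(L) = sqrt(3)
s(Z) = -4 (s(Z) = -2*2 = -4)
x(m, b) = sqrt(3)/m
-2265350/x(s(sqrt(-3 - 12)), k(29, 28)) - 3552424/(-2045969) = -2265350*(-4*sqrt(3)/3) - 3552424/(-2045969) = -2265350*(-4*sqrt(3)/3) - 3552424*(-1/2045969) = -2265350*(-4*sqrt(3)/3) + 3552424/2045969 = -(-9061400)*sqrt(3)/3 + 3552424/2045969 = 9061400*sqrt(3)/3 + 3552424/2045969 = 3552424/2045969 + 9061400*sqrt(3)/3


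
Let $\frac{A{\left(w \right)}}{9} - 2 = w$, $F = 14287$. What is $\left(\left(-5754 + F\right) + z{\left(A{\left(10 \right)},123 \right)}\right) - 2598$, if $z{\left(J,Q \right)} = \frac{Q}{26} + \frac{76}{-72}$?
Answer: $\frac{694825}{117} \approx 5938.7$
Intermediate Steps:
$A{\left(w \right)} = 18 + 9 w$
$z{\left(J,Q \right)} = - \frac{19}{18} + \frac{Q}{26}$ ($z{\left(J,Q \right)} = Q \frac{1}{26} + 76 \left(- \frac{1}{72}\right) = \frac{Q}{26} - \frac{19}{18} = - \frac{19}{18} + \frac{Q}{26}$)
$\left(\left(-5754 + F\right) + z{\left(A{\left(10 \right)},123 \right)}\right) - 2598 = \left(\left(-5754 + 14287\right) + \left(- \frac{19}{18} + \frac{1}{26} \cdot 123\right)\right) - 2598 = \left(8533 + \left(- \frac{19}{18} + \frac{123}{26}\right)\right) - 2598 = \left(8533 + \frac{430}{117}\right) - 2598 = \frac{998791}{117} - 2598 = \frac{694825}{117}$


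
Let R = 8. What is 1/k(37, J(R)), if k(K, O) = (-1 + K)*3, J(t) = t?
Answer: 1/108 ≈ 0.0092593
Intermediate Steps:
k(K, O) = -3 + 3*K
1/k(37, J(R)) = 1/(-3 + 3*37) = 1/(-3 + 111) = 1/108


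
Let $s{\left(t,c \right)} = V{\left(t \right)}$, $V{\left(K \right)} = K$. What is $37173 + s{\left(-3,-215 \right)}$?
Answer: $37170$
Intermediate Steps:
$s{\left(t,c \right)} = t$
$37173 + s{\left(-3,-215 \right)} = 37173 - 3 = 37170$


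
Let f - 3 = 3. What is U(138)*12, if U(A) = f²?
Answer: 432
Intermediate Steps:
f = 6 (f = 3 + 3 = 6)
U(A) = 36 (U(A) = 6² = 36)
U(138)*12 = 36*12 = 432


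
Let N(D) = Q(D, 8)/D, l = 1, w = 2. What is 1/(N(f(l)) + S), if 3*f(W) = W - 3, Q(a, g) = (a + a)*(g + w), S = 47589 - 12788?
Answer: 1/34821 ≈ 2.8718e-5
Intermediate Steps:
S = 34801
Q(a, g) = 2*a*(2 + g) (Q(a, g) = (a + a)*(g + 2) = (2*a)*(2 + g) = 2*a*(2 + g))
f(W) = -1 + W/3 (f(W) = (W - 3)/3 = (-3 + W)/3 = -1 + W/3)
N(D) = 20 (N(D) = (2*D*(2 + 8))/D = (2*D*10)/D = (20*D)/D = 20)
1/(N(f(l)) + S) = 1/(20 + 34801) = 1/34821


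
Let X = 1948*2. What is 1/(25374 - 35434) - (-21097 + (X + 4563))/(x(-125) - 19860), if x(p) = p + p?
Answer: -12715839/20230660 ≈ -0.62854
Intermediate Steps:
x(p) = 2*p
X = 3896
1/(25374 - 35434) - (-21097 + (X + 4563))/(x(-125) - 19860) = 1/(25374 - 35434) - (-21097 + (3896 + 4563))/(2*(-125) - 19860) = 1/(-10060) - (-21097 + 8459)/(-250 - 19860) = -1/10060 - (-12638)/(-20110) = -1/10060 - (-12638)*(-1)/20110 = -1/10060 - 1*6319/10055 = -1/10060 - 6319/10055 = -12715839/20230660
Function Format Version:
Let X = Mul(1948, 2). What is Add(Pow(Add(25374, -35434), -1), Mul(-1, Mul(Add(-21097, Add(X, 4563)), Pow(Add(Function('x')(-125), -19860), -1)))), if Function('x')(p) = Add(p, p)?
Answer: Rational(-12715839, 20230660) ≈ -0.62854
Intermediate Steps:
Function('x')(p) = Mul(2, p)
X = 3896
Add(Pow(Add(25374, -35434), -1), Mul(-1, Mul(Add(-21097, Add(X, 4563)), Pow(Add(Function('x')(-125), -19860), -1)))) = Add(Pow(Add(25374, -35434), -1), Mul(-1, Mul(Add(-21097, Add(3896, 4563)), Pow(Add(Mul(2, -125), -19860), -1)))) = Add(Pow(-10060, -1), Mul(-1, Mul(Add(-21097, 8459), Pow(Add(-250, -19860), -1)))) = Add(Rational(-1, 10060), Mul(-1, Mul(-12638, Pow(-20110, -1)))) = Add(Rational(-1, 10060), Mul(-1, Mul(-12638, Rational(-1, 20110)))) = Add(Rational(-1, 10060), Mul(-1, Rational(6319, 10055))) = Add(Rational(-1, 10060), Rational(-6319, 10055)) = Rational(-12715839, 20230660)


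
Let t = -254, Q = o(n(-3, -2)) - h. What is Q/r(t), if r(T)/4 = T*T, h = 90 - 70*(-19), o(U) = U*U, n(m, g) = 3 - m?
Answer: -173/32258 ≈ -0.0053630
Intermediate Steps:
o(U) = U²
h = 1420 (h = 90 + 1330 = 1420)
Q = -1384 (Q = (3 - 1*(-3))² - 1*1420 = (3 + 3)² - 1420 = 6² - 1420 = 36 - 1420 = -1384)
r(T) = 4*T² (r(T) = 4*(T*T) = 4*T²)
Q/r(t) = -1384/(4*(-254)²) = -1384/(4*64516) = -1384/258064 = -1384*1/258064 = -173/32258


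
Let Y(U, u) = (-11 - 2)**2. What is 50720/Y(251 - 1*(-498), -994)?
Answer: 50720/169 ≈ 300.12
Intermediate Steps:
Y(U, u) = 169 (Y(U, u) = (-13)**2 = 169)
50720/Y(251 - 1*(-498), -994) = 50720/169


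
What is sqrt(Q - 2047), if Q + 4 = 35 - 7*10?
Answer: I*sqrt(2086) ≈ 45.673*I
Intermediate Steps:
Q = -39 (Q = -4 + (35 - 7*10) = -4 + (35 - 70) = -4 - 35 = -39)
sqrt(Q - 2047) = sqrt(-39 - 2047) = sqrt(-2086) = I*sqrt(2086)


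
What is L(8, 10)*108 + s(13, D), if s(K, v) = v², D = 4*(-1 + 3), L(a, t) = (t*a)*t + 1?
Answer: 86572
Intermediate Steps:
L(a, t) = 1 + a*t² (L(a, t) = (a*t)*t + 1 = a*t² + 1 = 1 + a*t²)
D = 8 (D = 4*2 = 8)
L(8, 10)*108 + s(13, D) = (1 + 8*10²)*108 + 8² = (1 + 8*100)*108 + 64 = (1 + 800)*108 + 64 = 801*108 + 64 = 86508 + 64 = 86572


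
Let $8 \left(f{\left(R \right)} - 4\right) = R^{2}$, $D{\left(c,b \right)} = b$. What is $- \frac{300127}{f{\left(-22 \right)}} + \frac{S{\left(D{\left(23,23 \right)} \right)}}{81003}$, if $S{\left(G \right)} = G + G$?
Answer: $- \frac{16207456276}{3483129} \approx -4653.1$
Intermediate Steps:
$f{\left(R \right)} = 4 + \frac{R^{2}}{8}$
$S{\left(G \right)} = 2 G$
$- \frac{300127}{f{\left(-22 \right)}} + \frac{S{\left(D{\left(23,23 \right)} \right)}}{81003} = - \frac{300127}{4 + \frac{\left(-22\right)^{2}}{8}} + \frac{2 \cdot 23}{81003} = - \frac{300127}{4 + \frac{1}{8} \cdot 484} + 46 \cdot \frac{1}{81003} = - \frac{300127}{4 + \frac{121}{2}} + \frac{46}{81003} = - \frac{300127}{\frac{129}{2}} + \frac{46}{81003} = \left(-300127\right) \frac{2}{129} + \frac{46}{81003} = - \frac{600254}{129} + \frac{46}{81003} = - \frac{16207456276}{3483129}$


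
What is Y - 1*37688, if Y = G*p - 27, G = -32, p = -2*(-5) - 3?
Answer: -37939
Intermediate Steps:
p = 7 (p = 10 - 3 = 7)
Y = -251 (Y = -32*7 - 27 = -224 - 27 = -251)
Y - 1*37688 = -251 - 1*37688 = -251 - 37688 = -37939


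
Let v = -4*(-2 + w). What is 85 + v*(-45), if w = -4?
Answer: -995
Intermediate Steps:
v = 24 (v = -4*(-2 - 4) = -4*(-6) = 24)
85 + v*(-45) = 85 + 24*(-45) = 85 - 1080 = -995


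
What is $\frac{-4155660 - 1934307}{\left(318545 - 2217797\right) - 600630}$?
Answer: $\frac{2029989}{833294} \approx 2.4361$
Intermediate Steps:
$\frac{-4155660 - 1934307}{\left(318545 - 2217797\right) - 600630} = - \frac{6089967}{-1899252 - 600630} = - \frac{6089967}{-2499882} = \left(-6089967\right) \left(- \frac{1}{2499882}\right) = \frac{2029989}{833294}$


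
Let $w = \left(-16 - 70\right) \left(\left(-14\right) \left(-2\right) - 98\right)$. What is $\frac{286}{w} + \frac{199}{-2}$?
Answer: $- \frac{149676}{1505} \approx -99.453$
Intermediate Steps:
$w = 6020$ ($w = - 86 \left(28 - 98\right) = \left(-86\right) \left(-70\right) = 6020$)
$\frac{286}{w} + \frac{199}{-2} = \frac{286}{6020} + \frac{199}{-2} = 286 \cdot \frac{1}{6020} + 199 \left(- \frac{1}{2}\right) = \frac{143}{3010} - \frac{199}{2} = - \frac{149676}{1505}$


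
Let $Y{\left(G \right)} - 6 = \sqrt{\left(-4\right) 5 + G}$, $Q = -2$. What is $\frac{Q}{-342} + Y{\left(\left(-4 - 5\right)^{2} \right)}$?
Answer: $\frac{1027}{171} + \sqrt{61} \approx 13.816$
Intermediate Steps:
$Y{\left(G \right)} = 6 + \sqrt{-20 + G}$ ($Y{\left(G \right)} = 6 + \sqrt{\left(-4\right) 5 + G} = 6 + \sqrt{-20 + G}$)
$\frac{Q}{-342} + Y{\left(\left(-4 - 5\right)^{2} \right)} = - \frac{2}{-342} + \left(6 + \sqrt{-20 + \left(-4 - 5\right)^{2}}\right) = \left(-2\right) \left(- \frac{1}{342}\right) + \left(6 + \sqrt{-20 + \left(-9\right)^{2}}\right) = \frac{1}{171} + \left(6 + \sqrt{-20 + 81}\right) = \frac{1}{171} + \left(6 + \sqrt{61}\right) = \frac{1027}{171} + \sqrt{61}$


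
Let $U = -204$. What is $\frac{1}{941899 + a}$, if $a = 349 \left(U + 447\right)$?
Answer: $\frac{1}{1026706} \approx 9.7399 \cdot 10^{-7}$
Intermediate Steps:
$a = 84807$ ($a = 349 \left(-204 + 447\right) = 349 \cdot 243 = 84807$)
$\frac{1}{941899 + a} = \frac{1}{941899 + 84807} = \frac{1}{1026706}$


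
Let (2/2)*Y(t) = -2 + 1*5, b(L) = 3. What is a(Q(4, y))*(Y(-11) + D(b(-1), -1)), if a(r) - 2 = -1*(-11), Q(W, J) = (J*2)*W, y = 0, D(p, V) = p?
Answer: 78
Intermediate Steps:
Q(W, J) = 2*J*W (Q(W, J) = (2*J)*W = 2*J*W)
a(r) = 13 (a(r) = 2 - 1*(-11) = 2 + 11 = 13)
Y(t) = 3 (Y(t) = -2 + 1*5 = -2 + 5 = 3)
a(Q(4, y))*(Y(-11) + D(b(-1), -1)) = 13*(3 + 3) = 13*6 = 78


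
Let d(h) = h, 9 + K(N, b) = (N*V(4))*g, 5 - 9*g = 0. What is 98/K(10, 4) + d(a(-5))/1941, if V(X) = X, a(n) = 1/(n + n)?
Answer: 2445643/329970 ≈ 7.4117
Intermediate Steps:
a(n) = 1/(2*n)
g = 5/9 (g = 5/9 - ⅑*0 = 5/9 + 0 = 5/9 ≈ 0.55556)
K(N, b) = -9 + 20*N/9 (K(N, b) = -9 + (N*4)*(5/9) = -9 + (4*N)*(5/9) = -9 + 20*N/9)
98/K(10, 4) + d(a(-5))/1941 = 98/(-9 + (20/9)*10) + ((½)/(-5))/1941 = 98/(-9 + 200/9) + ((½)*(-⅕))*(1/1941) = 98/(119/9) - ⅒*1/1941 = 98*(9/119) - 1/19410 = 126/17 - 1/19410 = 2445643/329970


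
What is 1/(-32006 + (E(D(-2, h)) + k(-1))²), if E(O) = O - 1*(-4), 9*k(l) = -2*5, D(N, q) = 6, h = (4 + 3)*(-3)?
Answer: -81/2586086 ≈ -3.1321e-5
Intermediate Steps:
h = -21 (h = 7*(-3) = -21)
k(l) = -10/9 (k(l) = (-2*5)/9 = (⅑)*(-10) = -10/9)
E(O) = 4 + O (E(O) = O + 4 = 4 + O)
1/(-32006 + (E(D(-2, h)) + k(-1))²) = 1/(-32006 + ((4 + 6) - 10/9)²) = 1/(-32006 + (10 - 10/9)²) = 1/(-32006 + (80/9)²) = 1/(-32006 + 6400/81) = 1/(-2586086/81) = -81/2586086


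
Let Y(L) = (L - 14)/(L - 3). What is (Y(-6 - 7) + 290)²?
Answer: 21780889/256 ≈ 85082.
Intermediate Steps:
Y(L) = (-14 + L)/(-3 + L)
(Y(-6 - 7) + 290)² = ((-14 + (-6 - 7))/(-3 + (-6 - 7)) + 290)² = ((-14 - 13)/(-3 - 13) + 290)² = (-27/(-16) + 290)² = (-1/16*(-27) + 290)² = (27/16 + 290)² = (4667/16)² = 21780889/256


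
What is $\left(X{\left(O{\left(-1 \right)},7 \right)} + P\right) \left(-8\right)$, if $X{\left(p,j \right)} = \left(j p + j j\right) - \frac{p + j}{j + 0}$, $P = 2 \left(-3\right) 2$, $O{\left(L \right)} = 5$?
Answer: $- \frac{3936}{7} \approx -562.29$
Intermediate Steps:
$P = -12$ ($P = \left(-6\right) 2 = -12$)
$X{\left(p,j \right)} = j^{2} + j p - \frac{j + p}{j}$ ($X{\left(p,j \right)} = \left(j p + j^{2}\right) - \frac{j + p}{j} = \left(j^{2} + j p\right) - \frac{j + p}{j} = j^{2} + j p - \frac{j + p}{j}$)
$\left(X{\left(O{\left(-1 \right)},7 \right)} + P\right) \left(-8\right) = \left(\left(-1 + 7^{2} + 7 \cdot 5 - \frac{5}{7}\right) - 12\right) \left(-8\right) = \left(\left(-1 + 49 + 35 - 5 \cdot \frac{1}{7}\right) - 12\right) \left(-8\right) = \left(\left(-1 + 49 + 35 - \frac{5}{7}\right) - 12\right) \left(-8\right) = \left(\frac{576}{7} - 12\right) \left(-8\right) = \frac{492}{7} \left(-8\right) = - \frac{3936}{7}$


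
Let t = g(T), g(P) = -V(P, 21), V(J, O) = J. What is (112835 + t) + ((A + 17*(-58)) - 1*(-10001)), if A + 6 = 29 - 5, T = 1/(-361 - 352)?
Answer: 86891885/713 ≈ 1.2187e+5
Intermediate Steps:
T = -1/713 (T = 1/(-713) = -1/713 ≈ -0.0014025)
g(P) = -P
A = 18 (A = -6 + (29 - 5) = -6 + 24 = 18)
t = 1/713 (t = -1*(-1/713) = 1/713 ≈ 0.0014025)
(112835 + t) + ((A + 17*(-58)) - 1*(-10001)) = (112835 + 1/713) + ((18 + 17*(-58)) - 1*(-10001)) = 80451356/713 + ((18 - 986) + 10001) = 80451356/713 + (-968 + 10001) = 80451356/713 + 9033 = 86891885/713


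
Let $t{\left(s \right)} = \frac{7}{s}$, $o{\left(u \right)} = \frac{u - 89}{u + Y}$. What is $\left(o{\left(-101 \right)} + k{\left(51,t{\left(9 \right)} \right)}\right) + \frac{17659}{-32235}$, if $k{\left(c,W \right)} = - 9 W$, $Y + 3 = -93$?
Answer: $- \frac{41806238}{6350295} \approx -6.5834$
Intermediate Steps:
$Y = -96$ ($Y = -3 - 93 = -96$)
$o{\left(u \right)} = \frac{-89 + u}{-96 + u}$ ($o{\left(u \right)} = \frac{u - 89}{u - 96} = \frac{-89 + u}{-96 + u}$)
$\left(o{\left(-101 \right)} + k{\left(51,t{\left(9 \right)} \right)}\right) + \frac{17659}{-32235} = \left(\frac{-89 - 101}{-96 - 101} - 9 \cdot \frac{7}{9}\right) + \frac{17659}{-32235} = \left(\frac{1}{-197} \left(-190\right) - 9 \cdot 7 \cdot \frac{1}{9}\right) + 17659 \left(- \frac{1}{32235}\right) = \left(\left(- \frac{1}{197}\right) \left(-190\right) - 7\right) - \frac{17659}{32235} = \left(\frac{190}{197} - 7\right) - \frac{17659}{32235} = - \frac{1189}{197} - \frac{17659}{32235} = - \frac{41806238}{6350295}$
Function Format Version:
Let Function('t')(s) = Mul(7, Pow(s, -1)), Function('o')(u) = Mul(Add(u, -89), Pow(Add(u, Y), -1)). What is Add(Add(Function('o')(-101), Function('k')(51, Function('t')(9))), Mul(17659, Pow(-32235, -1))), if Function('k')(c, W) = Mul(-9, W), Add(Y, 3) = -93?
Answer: Rational(-41806238, 6350295) ≈ -6.5834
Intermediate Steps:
Y = -96 (Y = Add(-3, -93) = -96)
Function('o')(u) = Mul(Pow(Add(-96, u), -1), Add(-89, u)) (Function('o')(u) = Mul(Add(u, -89), Pow(Add(u, -96), -1)) = Mul(Add(-89, u), Pow(Add(-96, u), -1)) = Mul(Pow(Add(-96, u), -1), Add(-89, u)))
Add(Add(Function('o')(-101), Function('k')(51, Function('t')(9))), Mul(17659, Pow(-32235, -1))) = Add(Add(Mul(Pow(Add(-96, -101), -1), Add(-89, -101)), Mul(-9, Mul(7, Pow(9, -1)))), Mul(17659, Pow(-32235, -1))) = Add(Add(Mul(Pow(-197, -1), -190), Mul(-9, Mul(7, Rational(1, 9)))), Mul(17659, Rational(-1, 32235))) = Add(Add(Mul(Rational(-1, 197), -190), Mul(-9, Rational(7, 9))), Rational(-17659, 32235)) = Add(Add(Rational(190, 197), -7), Rational(-17659, 32235)) = Add(Rational(-1189, 197), Rational(-17659, 32235)) = Rational(-41806238, 6350295)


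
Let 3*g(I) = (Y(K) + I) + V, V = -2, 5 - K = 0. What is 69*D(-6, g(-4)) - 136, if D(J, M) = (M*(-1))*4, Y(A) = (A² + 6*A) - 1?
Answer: -4552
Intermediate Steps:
K = 5 (K = 5 - 1*0 = 5 + 0 = 5)
Y(A) = -1 + A² + 6*A
g(I) = 52/3 + I/3 (g(I) = (((-1 + 5² + 6*5) + I) - 2)/3 = (((-1 + 25 + 30) + I) - 2)/3 = ((54 + I) - 2)/3 = (52 + I)/3 = 52/3 + I/3)
D(J, M) = -4*M (D(J, M) = -M*4 = -4*M)
69*D(-6, g(-4)) - 136 = 69*(-4*(52/3 + (⅓)*(-4))) - 136 = 69*(-4*(52/3 - 4/3)) - 136 = 69*(-4*16) - 136 = 69*(-64) - 136 = -4416 - 136 = -4552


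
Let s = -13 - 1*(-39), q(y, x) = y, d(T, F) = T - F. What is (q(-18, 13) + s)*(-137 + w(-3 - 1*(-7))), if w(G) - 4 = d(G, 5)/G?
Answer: -1066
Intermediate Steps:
s = 26 (s = -13 + 39 = 26)
w(G) = 4 + (-5 + G)/G (w(G) = 4 + (G - 1*5)/G = 4 + (G - 5)/G = 4 + (-5 + G)/G)
(q(-18, 13) + s)*(-137 + w(-3 - 1*(-7))) = (-18 + 26)*(-137 + (5 - 5/(-3 - 1*(-7)))) = 8*(-137 + (5 - 5/(-3 + 7))) = 8*(-137 + (5 - 5/4)) = 8*(-137 + 15/4) = 8*(-533/4) = -1066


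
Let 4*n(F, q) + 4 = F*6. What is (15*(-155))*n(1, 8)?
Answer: -2325/2 ≈ -1162.5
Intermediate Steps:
n(F, q) = -1 + 3*F/2 (n(F, q) = -1 + (F*6)/4 = -1 + (6*F)/4 = -1 + 3*F/2)
(15*(-155))*n(1, 8) = (15*(-155))*(-1 + (3/2)*1) = -2325*(-1 + 3/2) = -2325*1/2 = -2325/2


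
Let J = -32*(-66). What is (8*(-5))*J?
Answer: -84480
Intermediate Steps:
J = 2112
(8*(-5))*J = (8*(-5))*2112 = -40*2112 = -84480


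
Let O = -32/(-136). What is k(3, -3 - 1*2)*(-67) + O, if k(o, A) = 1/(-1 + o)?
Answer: -1131/34 ≈ -33.265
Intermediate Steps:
O = 4/17 (O = -32*(-1/136) = 4/17 ≈ 0.23529)
k(3, -3 - 1*2)*(-67) + O = -67/(-1 + 3) + 4/17 = -67/2 + 4/17 = -1131/34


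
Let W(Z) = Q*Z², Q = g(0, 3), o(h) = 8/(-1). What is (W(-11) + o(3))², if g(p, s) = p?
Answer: 64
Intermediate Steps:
o(h) = -8 (o(h) = 8*(-1) = -8)
Q = 0
W(Z) = 0 (W(Z) = 0*Z² = 0)
(W(-11) + o(3))² = (0 - 8)² = (-8)² = 64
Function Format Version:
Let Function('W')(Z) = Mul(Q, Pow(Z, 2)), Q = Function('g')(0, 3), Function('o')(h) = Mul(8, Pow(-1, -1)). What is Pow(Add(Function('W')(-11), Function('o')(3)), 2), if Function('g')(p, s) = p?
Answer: 64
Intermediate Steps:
Function('o')(h) = -8 (Function('o')(h) = Mul(8, -1) = -8)
Q = 0
Function('W')(Z) = 0 (Function('W')(Z) = Mul(0, Pow(Z, 2)) = 0)
Pow(Add(Function('W')(-11), Function('o')(3)), 2) = Pow(Add(0, -8), 2) = Pow(-8, 2) = 64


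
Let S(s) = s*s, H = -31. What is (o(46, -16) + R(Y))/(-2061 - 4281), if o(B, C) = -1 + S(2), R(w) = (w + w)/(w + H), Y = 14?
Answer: -23/107814 ≈ -0.00021333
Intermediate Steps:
S(s) = s²
R(w) = 2*w/(-31 + w) (R(w) = (w + w)/(w - 31) = (2*w)/(-31 + w) = 2*w/(-31 + w))
o(B, C) = 3 (o(B, C) = -1 + 2² = -1 + 4 = 3)
(o(46, -16) + R(Y))/(-2061 - 4281) = (3 + 2*14/(-31 + 14))/(-2061 - 4281) = (3 + 2*14/(-17))/(-6342) = (3 + 2*14*(-1/17))*(-1/6342) = (3 - 28/17)*(-1/6342) = (23/17)*(-1/6342) = -23/107814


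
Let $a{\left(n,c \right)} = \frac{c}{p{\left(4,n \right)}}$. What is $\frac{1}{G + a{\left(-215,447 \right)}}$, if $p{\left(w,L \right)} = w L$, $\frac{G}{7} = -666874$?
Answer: $- \frac{860}{4014581927} \approx -2.1422 \cdot 10^{-7}$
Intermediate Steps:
$G = -4668118$ ($G = 7 \left(-666874\right) = -4668118$)
$p{\left(w,L \right)} = L w$
$a{\left(n,c \right)} = \frac{c}{4 n}$ ($a{\left(n,c \right)} = \frac{c}{n 4} = \frac{c}{4 n}$)
$\frac{1}{G + a{\left(-215,447 \right)}} = \frac{1}{-4668118 + \frac{1}{4} \cdot 447 \frac{1}{-215}} = \frac{1}{-4668118 + \frac{1}{4} \cdot 447 \left(- \frac{1}{215}\right)} = \frac{1}{-4668118 - \frac{447}{860}} = \frac{1}{- \frac{4014581927}{860}} = - \frac{860}{4014581927}$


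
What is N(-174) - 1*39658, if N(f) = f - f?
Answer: -39658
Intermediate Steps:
N(f) = 0
N(-174) - 1*39658 = 0 - 1*39658 = 0 - 39658 = -39658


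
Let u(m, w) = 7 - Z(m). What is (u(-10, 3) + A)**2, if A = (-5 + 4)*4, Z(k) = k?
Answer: 169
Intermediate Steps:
A = -4 (A = -1*4 = -4)
u(m, w) = 7 - m
(u(-10, 3) + A)**2 = ((7 - 1*(-10)) - 4)**2 = ((7 + 10) - 4)**2 = (17 - 4)**2 = 13**2 = 169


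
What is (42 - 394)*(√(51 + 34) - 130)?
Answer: 45760 - 352*√85 ≈ 42515.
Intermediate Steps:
(42 - 394)*(√(51 + 34) - 130) = -352*(√85 - 130) = -352*(-130 + √85) = 45760 - 352*√85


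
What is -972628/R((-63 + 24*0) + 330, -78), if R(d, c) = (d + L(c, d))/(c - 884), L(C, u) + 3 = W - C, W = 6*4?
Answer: 467834068/183 ≈ 2.5565e+6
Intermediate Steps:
W = 24
L(C, u) = 21 - C (L(C, u) = -3 + (24 - C) = 21 - C)
R(d, c) = (21 + d - c)/(-884 + c) (R(d, c) = (d + (21 - c))/(c - 884) = (21 + d - c)/(-884 + c))
-972628/R((-63 + 24*0) + 330, -78) = -972628*(-884 - 78)/(21 + ((-63 + 24*0) + 330) - 1*(-78)) = -972628*(-962/(21 + ((-63 + 0) + 330) + 78)) = -972628*(-962/(21 + (-63 + 330) + 78)) = -972628*(-962/(21 + 267 + 78)) = -972628/((-1/962*366)) = -972628/(-183/481) = -972628*(-481/183) = 467834068/183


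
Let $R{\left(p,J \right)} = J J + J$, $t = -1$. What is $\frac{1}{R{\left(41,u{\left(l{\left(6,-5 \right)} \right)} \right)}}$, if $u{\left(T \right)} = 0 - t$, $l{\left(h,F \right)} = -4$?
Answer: $\frac{1}{2} \approx 0.5$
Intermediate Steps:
$u{\left(T \right)} = 1$ ($u{\left(T \right)} = 0 - -1 = 0 + 1 = 1$)
$R{\left(p,J \right)} = J + J^{2}$ ($R{\left(p,J \right)} = J^{2} + J = J + J^{2}$)
$\frac{1}{R{\left(41,u{\left(l{\left(6,-5 \right)} \right)} \right)}} = \frac{1}{1 \left(1 + 1\right)} = \frac{1}{1 \cdot 2} = \frac{1}{2}$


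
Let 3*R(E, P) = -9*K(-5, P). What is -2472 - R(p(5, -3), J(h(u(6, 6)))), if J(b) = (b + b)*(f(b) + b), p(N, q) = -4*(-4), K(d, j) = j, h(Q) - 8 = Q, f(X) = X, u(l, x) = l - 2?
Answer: -744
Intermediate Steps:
u(l, x) = -2 + l
h(Q) = 8 + Q
p(N, q) = 16
J(b) = 4*b² (J(b) = (b + b)*(b + b) = (2*b)*(2*b) = 4*b²)
R(E, P) = -3*P (R(E, P) = (-9*P)/3 = -3*P)
-2472 - R(p(5, -3), J(h(u(6, 6)))) = -2472 - (-3)*4*(8 + (-2 + 6))² = -2472 - (-3)*4*(8 + 4)² = -2472 - (-3)*4*12² = -2472 - (-3)*4*144 = -2472 - (-3)*576 = -2472 - 1*(-1728) = -2472 + 1728 = -744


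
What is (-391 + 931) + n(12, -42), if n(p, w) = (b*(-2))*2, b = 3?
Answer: 528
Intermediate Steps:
n(p, w) = -12 (n(p, w) = (3*(-2))*2 = -6*2 = -12)
(-391 + 931) + n(12, -42) = (-391 + 931) - 12 = 540 - 12 = 528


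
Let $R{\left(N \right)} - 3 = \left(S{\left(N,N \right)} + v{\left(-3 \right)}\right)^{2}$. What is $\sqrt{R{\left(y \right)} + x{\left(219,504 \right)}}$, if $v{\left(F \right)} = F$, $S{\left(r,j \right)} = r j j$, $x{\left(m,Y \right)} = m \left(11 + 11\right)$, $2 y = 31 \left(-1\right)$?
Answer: $\frac{\sqrt{889242769}}{8} \approx 3727.5$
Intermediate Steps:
$y = - \frac{31}{2}$ ($y = \frac{31 \left(-1\right)}{2} = \frac{1}{2} \left(-31\right) = - \frac{31}{2} \approx -15.5$)
$x{\left(m,Y \right)} = 22 m$ ($x{\left(m,Y \right)} = m 22 = 22 m$)
$S{\left(r,j \right)} = r j^{2}$ ($S{\left(r,j \right)} = j r j = r j^{2}$)
$R{\left(N \right)} = 3 + \left(-3 + N^{3}\right)^{2}$ ($R{\left(N \right)} = 3 + \left(N N^{2} - 3\right)^{2} = 3 + \left(N^{3} - 3\right)^{2} = 3 + \left(-3 + N^{3}\right)^{2}$)
$\sqrt{R{\left(y \right)} + x{\left(219,504 \right)}} = \sqrt{\left(3 + \left(-3 + \left(- \frac{31}{2}\right)^{3}\right)^{2}\right) + 22 \cdot 219} = \sqrt{\left(3 + \left(-3 - \frac{29791}{8}\right)^{2}\right) + 4818} = \sqrt{\left(3 + \left(- \frac{29815}{8}\right)^{2}\right) + 4818} = \sqrt{\left(3 + \frac{888934225}{64}\right) + 4818} = \sqrt{\frac{888934417}{64} + 4818} = \sqrt{\frac{889242769}{64}} = \frac{\sqrt{889242769}}{8}$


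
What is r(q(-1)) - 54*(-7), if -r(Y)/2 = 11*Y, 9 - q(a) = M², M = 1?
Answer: 202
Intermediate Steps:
q(a) = 8 (q(a) = 9 - 1*1² = 9 - 1*1 = 9 - 1 = 8)
r(Y) = -22*Y
r(q(-1)) - 54*(-7) = -22*8 - 54*(-7) = -176 + 378 = 202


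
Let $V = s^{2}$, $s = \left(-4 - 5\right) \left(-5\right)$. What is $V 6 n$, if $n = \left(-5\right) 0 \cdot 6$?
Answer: $0$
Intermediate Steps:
$s = 45$ ($s = \left(-9\right) \left(-5\right) = 45$)
$n = 0$ ($n = 0 \cdot 6 = 0$)
$V = 2025$ ($V = 45^{2} = 2025$)
$V 6 n = 2025 \cdot 6 \cdot 0 = 12150 \cdot 0 = 0$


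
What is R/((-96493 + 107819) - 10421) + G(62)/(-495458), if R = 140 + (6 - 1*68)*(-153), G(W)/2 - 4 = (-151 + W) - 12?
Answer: 2384727139/224194745 ≈ 10.637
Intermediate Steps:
G(W) = -318 + 2*W (G(W) = 8 + 2*((-151 + W) - 12) = 8 + 2*(-163 + W) = 8 + (-326 + 2*W) = -318 + 2*W)
R = 9626 (R = 140 + (6 - 68)*(-153) = 140 - 62*(-153) = 140 + 9486 = 9626)
R/((-96493 + 107819) - 10421) + G(62)/(-495458) = 9626/((-96493 + 107819) - 10421) + (-318 + 2*62)/(-495458) = 9626/(11326 - 10421) + (-318 + 124)*(-1/495458) = 9626/905 - 194*(-1/495458) = 9626*(1/905) + 97/247729 = 9626/905 + 97/247729 = 2384727139/224194745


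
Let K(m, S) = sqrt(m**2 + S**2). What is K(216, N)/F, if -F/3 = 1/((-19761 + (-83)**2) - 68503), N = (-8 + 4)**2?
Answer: 217000*sqrt(733) ≈ 5.8751e+6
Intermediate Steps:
N = 16 (N = (-4)**2 = 16)
K(m, S) = sqrt(S**2 + m**2)
F = 1/27125 (F = -3/((-19761 + (-83)**2) - 68503) = -3/((-19761 + 6889) - 68503) = -3/(-12872 - 68503) = -3/(-81375) = -3*(-1/81375) = 1/27125 ≈ 3.6866e-5)
K(216, N)/F = sqrt(16**2 + 216**2)/(1/27125) = sqrt(256 + 46656)*27125 = sqrt(46912)*27125 = (8*sqrt(733))*27125 = 217000*sqrt(733)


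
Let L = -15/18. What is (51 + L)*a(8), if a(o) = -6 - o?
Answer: -2107/3 ≈ -702.33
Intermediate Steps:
L = -⅚ (L = -15*1/18 = -⅚ ≈ -0.83333)
(51 + L)*a(8) = (51 - ⅚)*(-6 - 1*8) = 301*(-6 - 8)/6 = (301/6)*(-14) = -2107/3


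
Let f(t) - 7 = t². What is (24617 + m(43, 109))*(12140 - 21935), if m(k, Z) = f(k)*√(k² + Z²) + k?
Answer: -241544700 - 18179520*√13730 ≈ -2.3717e+9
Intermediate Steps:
f(t) = 7 + t²
m(k, Z) = k + √(Z² + k²)*(7 + k²) (m(k, Z) = (7 + k²)*√(k² + Z²) + k = (7 + k²)*√(Z² + k²) + k = √(Z² + k²)*(7 + k²) + k = k + √(Z² + k²)*(7 + k²))
(24617 + m(43, 109))*(12140 - 21935) = (24617 + (43 + √(109² + 43²)*(7 + 43²)))*(12140 - 21935) = (24617 + (43 + √(11881 + 1849)*(7 + 1849)))*(-9795) = (24617 + (43 + √13730*1856))*(-9795) = (24617 + (43 + 1856*√13730))*(-9795) = (24660 + 1856*√13730)*(-9795) = -241544700 - 18179520*√13730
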